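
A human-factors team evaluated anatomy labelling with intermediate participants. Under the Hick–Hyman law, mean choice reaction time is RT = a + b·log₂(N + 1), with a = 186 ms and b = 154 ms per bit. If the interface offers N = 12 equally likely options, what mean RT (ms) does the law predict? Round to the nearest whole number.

756

log₂(12 + 1) = log₂(13) = 3.7004.
RT = 186 + 154 × 3.7004 = 186 + 569.8616 = 755.8616 ms.
≈ 756 ms.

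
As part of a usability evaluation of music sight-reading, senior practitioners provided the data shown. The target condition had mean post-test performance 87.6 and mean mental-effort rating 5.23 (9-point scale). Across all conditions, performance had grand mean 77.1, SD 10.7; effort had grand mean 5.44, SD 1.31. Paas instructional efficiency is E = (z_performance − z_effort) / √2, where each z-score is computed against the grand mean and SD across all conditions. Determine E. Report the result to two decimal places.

z_performance = (87.6 − 77.1) / 10.7 = 10.5000 / 10.7 = 0.9813.
z_effort = (5.23 − 5.44) / 1.31 = -0.2100 / 1.31 = -0.1603.
z_P − z_E = 0.9813 − (-0.1603) = 1.1416.
E = 1.1416 / √2 = 1.1416 / 1.41421 = 0.8072 ≈ 0.81.

0.81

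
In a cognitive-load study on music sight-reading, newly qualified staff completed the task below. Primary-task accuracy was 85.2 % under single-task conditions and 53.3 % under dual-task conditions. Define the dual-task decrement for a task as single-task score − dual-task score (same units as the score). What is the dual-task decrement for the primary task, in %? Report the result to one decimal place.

31.9

Decrement = 85.2 − 53.3 = 31.9000 % ≈ 31.9 %.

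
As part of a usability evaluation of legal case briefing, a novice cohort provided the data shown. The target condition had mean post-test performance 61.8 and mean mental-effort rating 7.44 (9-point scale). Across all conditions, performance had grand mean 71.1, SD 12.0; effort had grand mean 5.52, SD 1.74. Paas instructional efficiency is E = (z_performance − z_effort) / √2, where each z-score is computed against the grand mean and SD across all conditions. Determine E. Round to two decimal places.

-1.33

z_performance = (61.8 − 71.1) / 12.0 = -9.3000 / 12.0 = -0.7750.
z_effort = (7.44 − 5.52) / 1.74 = 1.9200 / 1.74 = 1.1034.
z_P − z_E = -0.7750 − 1.1034 = -1.8784.
E = -1.8784 / √2 = -1.8784 / 1.41421 = -1.3282 ≈ -1.33.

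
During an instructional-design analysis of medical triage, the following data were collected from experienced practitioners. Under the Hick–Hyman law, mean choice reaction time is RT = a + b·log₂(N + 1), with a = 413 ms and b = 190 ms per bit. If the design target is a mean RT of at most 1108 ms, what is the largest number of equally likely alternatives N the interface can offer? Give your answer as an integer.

11

Set 413 + 190·log₂(N + 1) ≤ 1108.
log₂(N + 1) ≤ (1108 − 413) / 190 = 3.6579.
N + 1 ≤ 2^3.6579 = 12.6223.
N ≤ 11.6223, so the largest integer N is 11.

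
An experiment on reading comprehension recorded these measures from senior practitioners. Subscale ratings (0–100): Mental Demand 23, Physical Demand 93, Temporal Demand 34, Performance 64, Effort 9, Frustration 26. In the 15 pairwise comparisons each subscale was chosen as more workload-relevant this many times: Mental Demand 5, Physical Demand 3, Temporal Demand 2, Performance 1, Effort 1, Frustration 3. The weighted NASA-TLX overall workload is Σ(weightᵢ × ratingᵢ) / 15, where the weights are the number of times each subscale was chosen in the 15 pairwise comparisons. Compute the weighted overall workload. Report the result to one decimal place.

40.9

The tallies are the weights (they sum to 15).
Weighted sum = 5·23 + 3·93 + 2·34 + 1·64 + 1·9 + 3·26
            = 115 + 279 + 68 + 64 + 9 + 78 = 613.
Overall workload = 613 / 15 = 40.8667 ≈ 40.9.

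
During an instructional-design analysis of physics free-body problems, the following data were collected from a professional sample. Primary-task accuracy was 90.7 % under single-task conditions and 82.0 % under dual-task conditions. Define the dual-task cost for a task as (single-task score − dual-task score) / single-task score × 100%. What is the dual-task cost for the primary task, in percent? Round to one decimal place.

9.6

Cost = (90.7 − 82.0) / 90.7 × 100%
     = 8.7000 / 90.7 × 100% = 9.5921%.
≈ 9.6%.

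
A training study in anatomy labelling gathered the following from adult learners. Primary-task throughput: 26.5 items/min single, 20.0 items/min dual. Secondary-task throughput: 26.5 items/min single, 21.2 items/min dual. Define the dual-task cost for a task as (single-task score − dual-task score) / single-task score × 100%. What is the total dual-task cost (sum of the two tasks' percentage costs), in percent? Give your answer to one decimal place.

Primary cost = (26.5 − 20.0) / 26.5 × 100% = 24.5283%.
Secondary cost = (26.5 − 21.2) / 26.5 × 100% = 20.0000%.
Total = 24.5283% + 20.0000% = 44.5283% ≈ 44.5%.

44.5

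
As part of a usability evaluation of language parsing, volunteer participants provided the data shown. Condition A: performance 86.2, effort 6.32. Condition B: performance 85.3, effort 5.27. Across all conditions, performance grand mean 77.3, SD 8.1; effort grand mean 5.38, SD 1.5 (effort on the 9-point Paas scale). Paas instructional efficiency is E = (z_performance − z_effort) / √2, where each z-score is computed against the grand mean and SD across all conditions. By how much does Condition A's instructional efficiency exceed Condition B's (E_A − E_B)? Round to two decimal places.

-0.42

Condition A: z_P = (86.2 − 77.3)/8.1 = 1.0988; z_E = (6.32 − 5.38)/1.5 = 0.6267; E_A = (1.0988 − 0.6267)/√2 = 0.3338.
Condition B: z_P = (85.3 − 77.3)/8.1 = 0.9877; z_E = (5.27 − 5.38)/1.5 = -0.0733; E_B = (0.9877 − (-0.0733))/√2 = 0.7502.
E_A − E_B = 0.3338 − 0.7502 = -0.4164 ≈ -0.42.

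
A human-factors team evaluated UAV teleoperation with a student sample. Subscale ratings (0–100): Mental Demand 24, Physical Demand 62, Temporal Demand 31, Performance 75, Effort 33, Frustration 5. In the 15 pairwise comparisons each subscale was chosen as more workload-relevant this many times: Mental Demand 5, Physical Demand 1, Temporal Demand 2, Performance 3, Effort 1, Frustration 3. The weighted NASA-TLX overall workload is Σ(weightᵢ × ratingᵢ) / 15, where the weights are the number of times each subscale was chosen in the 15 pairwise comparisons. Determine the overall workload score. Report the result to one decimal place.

34.5

The tallies are the weights (they sum to 15).
Weighted sum = 5·24 + 1·62 + 2·31 + 3·75 + 1·33 + 3·5
            = 120 + 62 + 62 + 225 + 33 + 15 = 517.
Overall workload = 517 / 15 = 34.4667 ≈ 34.5.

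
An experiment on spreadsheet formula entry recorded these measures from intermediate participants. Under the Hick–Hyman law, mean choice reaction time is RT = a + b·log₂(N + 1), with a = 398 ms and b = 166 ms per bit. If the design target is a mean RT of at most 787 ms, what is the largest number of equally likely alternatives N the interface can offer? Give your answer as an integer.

4

Set 398 + 166·log₂(N + 1) ≤ 787.
log₂(N + 1) ≤ (787 − 398) / 166 = 2.3434.
N + 1 ≤ 2^2.3434 = 5.0750.
N ≤ 4.0750, so the largest integer N is 4.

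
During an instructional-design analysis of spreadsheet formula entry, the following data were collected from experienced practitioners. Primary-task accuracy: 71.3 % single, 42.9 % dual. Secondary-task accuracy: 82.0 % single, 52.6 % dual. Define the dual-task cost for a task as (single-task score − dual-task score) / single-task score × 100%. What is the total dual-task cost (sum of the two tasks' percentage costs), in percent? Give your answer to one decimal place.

75.7

Primary cost = (71.3 − 42.9) / 71.3 × 100% = 39.8317%.
Secondary cost = (82.0 − 52.6) / 82.0 × 100% = 35.8537%.
Total = 39.8317% + 35.8537% = 75.6854% ≈ 75.7%.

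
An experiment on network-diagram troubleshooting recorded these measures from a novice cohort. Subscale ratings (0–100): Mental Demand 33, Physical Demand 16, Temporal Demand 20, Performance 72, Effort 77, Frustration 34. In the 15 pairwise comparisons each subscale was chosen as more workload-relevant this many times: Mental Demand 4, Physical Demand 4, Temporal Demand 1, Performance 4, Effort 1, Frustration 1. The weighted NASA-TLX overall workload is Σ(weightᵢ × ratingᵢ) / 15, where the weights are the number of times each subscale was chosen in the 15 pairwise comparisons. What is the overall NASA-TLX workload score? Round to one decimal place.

41.0

The tallies are the weights (they sum to 15).
Weighted sum = 4·33 + 4·16 + 1·20 + 4·72 + 1·77 + 1·34
            = 132 + 64 + 20 + 288 + 77 + 34 = 615.
Overall workload = 615 / 15 = 41.0000 ≈ 41.0.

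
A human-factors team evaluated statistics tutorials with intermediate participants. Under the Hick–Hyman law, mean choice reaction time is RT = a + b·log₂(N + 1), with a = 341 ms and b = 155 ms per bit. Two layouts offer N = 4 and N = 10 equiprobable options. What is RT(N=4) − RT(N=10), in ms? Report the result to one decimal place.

-176.3

RT(4) = 341 + 155·log₂(5) = 341 + 155·2.3219 = 700.8945 ms.
RT(10) = 341 + 155·log₂(11) = 341 + 155·3.4594 = 877.2070 ms.
Difference = 700.8945 − 877.2070 = -176.3125 ≈ -176.3 ms.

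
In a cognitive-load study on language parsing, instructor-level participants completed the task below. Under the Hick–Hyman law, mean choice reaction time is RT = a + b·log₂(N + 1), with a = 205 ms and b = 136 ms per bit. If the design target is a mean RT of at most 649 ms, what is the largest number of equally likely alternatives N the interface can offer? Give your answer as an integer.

8

Set 205 + 136·log₂(N + 1) ≤ 649.
log₂(N + 1) ≤ (649 − 205) / 136 = 3.2647.
N + 1 ≤ 2^3.2647 = 9.6111.
N ≤ 8.6111, so the largest integer N is 8.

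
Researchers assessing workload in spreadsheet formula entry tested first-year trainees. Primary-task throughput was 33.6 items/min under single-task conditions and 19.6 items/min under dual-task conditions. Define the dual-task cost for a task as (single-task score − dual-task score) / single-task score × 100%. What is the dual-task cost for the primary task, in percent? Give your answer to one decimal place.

41.7

Cost = (33.6 − 19.6) / 33.6 × 100%
     = 14.0000 / 33.6 × 100% = 41.6667%.
≈ 41.7%.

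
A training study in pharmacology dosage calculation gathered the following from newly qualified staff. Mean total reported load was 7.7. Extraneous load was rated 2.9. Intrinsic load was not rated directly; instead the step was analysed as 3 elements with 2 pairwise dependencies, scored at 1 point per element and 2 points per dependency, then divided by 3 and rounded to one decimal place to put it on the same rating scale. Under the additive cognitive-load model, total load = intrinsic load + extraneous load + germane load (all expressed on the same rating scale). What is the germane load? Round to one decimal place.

2.5

Intrinsic (element-interactivity): (3 × 1 + 2 × 2) / 3 = 7 / 3 = 2.3333 → 2.3.
germane load = total − intrinsic − extraneous
             = 7.7 − 2.3 − 2.9 = 2.5.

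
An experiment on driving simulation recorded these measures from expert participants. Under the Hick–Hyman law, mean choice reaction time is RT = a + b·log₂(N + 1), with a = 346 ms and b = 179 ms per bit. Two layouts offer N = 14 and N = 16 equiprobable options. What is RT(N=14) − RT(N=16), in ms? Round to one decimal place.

-32.3

RT(14) = 346 + 179·log₂(15) = 346 + 179·3.9069 = 1045.3351 ms.
RT(16) = 346 + 179·log₂(17) = 346 + 179·4.0875 = 1077.6625 ms.
Difference = 1045.3351 − 1077.6625 = -32.3274 ≈ -32.3 ms.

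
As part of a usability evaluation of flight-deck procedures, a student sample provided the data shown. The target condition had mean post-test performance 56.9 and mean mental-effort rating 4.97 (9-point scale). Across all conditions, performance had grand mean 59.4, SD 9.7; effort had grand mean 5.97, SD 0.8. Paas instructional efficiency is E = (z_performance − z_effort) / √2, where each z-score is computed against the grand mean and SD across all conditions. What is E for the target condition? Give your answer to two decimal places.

0.70

z_performance = (56.9 − 59.4) / 9.7 = -2.5000 / 9.7 = -0.2577.
z_effort = (4.97 − 5.97) / 0.8 = -1.0000 / 0.8 = -1.2500.
z_P − z_E = -0.2577 − (-1.2500) = 0.9923.
E = 0.9923 / √2 = 0.9923 / 1.41421 = 0.7017 ≈ 0.70.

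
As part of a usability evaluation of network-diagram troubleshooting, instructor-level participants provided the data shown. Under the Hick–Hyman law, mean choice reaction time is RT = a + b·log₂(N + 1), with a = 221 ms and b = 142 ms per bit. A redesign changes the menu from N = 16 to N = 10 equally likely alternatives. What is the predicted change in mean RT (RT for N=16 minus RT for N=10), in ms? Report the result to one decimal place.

89.2

RT(16) = 221 + 142·log₂(17) = 221 + 142·4.0875 = 801.4250 ms.
RT(10) = 221 + 142·log₂(11) = 221 + 142·3.4594 = 712.2348 ms.
Difference = 801.4250 − 712.2348 = 89.1902 ≈ 89.2 ms.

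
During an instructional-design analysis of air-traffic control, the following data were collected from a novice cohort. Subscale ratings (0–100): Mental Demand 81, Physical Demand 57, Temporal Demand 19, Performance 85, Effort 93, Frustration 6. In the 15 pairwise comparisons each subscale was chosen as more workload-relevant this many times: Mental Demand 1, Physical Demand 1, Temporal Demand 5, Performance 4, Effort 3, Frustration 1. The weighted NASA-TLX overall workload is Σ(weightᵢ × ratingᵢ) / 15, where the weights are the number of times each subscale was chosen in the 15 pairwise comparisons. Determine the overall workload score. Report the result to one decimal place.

57.2

The tallies are the weights (they sum to 15).
Weighted sum = 1·81 + 1·57 + 5·19 + 4·85 + 3·93 + 1·6
            = 81 + 57 + 95 + 340 + 279 + 6 = 858.
Overall workload = 858 / 15 = 57.2000 ≈ 57.2.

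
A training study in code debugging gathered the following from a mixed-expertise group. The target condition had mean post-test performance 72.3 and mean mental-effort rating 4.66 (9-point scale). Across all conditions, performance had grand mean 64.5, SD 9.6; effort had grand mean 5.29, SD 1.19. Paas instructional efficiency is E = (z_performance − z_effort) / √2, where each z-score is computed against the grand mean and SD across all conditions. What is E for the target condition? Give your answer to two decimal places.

0.95

z_performance = (72.3 − 64.5) / 9.6 = 7.8000 / 9.6 = 0.8125.
z_effort = (4.66 − 5.29) / 1.19 = -0.6300 / 1.19 = -0.5294.
z_P − z_E = 0.8125 − (-0.5294) = 1.3419.
E = 1.3419 / √2 = 1.3419 / 1.41421 = 0.9489 ≈ 0.95.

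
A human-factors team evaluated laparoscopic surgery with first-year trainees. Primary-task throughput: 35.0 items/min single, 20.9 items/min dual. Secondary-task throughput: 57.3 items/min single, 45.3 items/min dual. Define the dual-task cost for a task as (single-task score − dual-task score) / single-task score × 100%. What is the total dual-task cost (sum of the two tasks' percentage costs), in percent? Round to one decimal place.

61.2

Primary cost = (35.0 − 20.9) / 35.0 × 100% = 40.2857%.
Secondary cost = (57.3 − 45.3) / 57.3 × 100% = 20.9424%.
Total = 40.2857% + 20.9424% = 61.2281% ≈ 61.2%.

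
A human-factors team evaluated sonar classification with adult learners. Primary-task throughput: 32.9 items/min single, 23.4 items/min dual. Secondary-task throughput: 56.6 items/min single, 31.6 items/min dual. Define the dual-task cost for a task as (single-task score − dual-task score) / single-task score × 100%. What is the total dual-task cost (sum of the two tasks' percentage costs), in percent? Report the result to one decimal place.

Primary cost = (32.9 − 23.4) / 32.9 × 100% = 28.8754%.
Secondary cost = (56.6 − 31.6) / 56.6 × 100% = 44.1696%.
Total = 28.8754% + 44.1696% = 73.0450% ≈ 73.0%.

73.0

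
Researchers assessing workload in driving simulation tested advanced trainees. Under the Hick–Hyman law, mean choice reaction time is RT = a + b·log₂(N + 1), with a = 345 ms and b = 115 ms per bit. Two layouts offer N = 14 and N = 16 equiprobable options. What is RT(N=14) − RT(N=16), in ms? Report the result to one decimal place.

-20.8

RT(14) = 345 + 115·log₂(15) = 345 + 115·3.9069 = 794.2935 ms.
RT(16) = 345 + 115·log₂(17) = 345 + 115·4.0875 = 815.0625 ms.
Difference = 794.2935 − 815.0625 = -20.7690 ≈ -20.8 ms.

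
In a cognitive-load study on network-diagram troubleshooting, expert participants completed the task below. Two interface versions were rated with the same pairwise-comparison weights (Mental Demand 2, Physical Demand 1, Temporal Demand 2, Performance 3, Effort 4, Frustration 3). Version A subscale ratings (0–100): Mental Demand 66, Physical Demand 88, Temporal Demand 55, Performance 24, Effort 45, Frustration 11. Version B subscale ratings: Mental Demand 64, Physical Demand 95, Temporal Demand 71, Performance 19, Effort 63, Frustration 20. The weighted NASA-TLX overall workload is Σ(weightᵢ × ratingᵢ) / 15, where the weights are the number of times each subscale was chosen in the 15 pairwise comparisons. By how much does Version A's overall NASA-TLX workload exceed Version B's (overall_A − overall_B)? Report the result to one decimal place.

Version A weighted sum = 2·66 + 1·88 + 2·55 + 3·24 + 4·45 + 3·11 = 132 + 88 + 110 + 72 + 180 + 33 = 615; overall_A = 615/15 = 41.0000.
Version B weighted sum = 2·64 + 1·95 + 2·71 + 3·19 + 4·63 + 3·20 = 128 + 95 + 142 + 57 + 252 + 60 = 734; overall_B = 734/15 = 48.9333.
Difference = 41.0000 − 48.9333 = -7.9333 ≈ -7.9.

-7.9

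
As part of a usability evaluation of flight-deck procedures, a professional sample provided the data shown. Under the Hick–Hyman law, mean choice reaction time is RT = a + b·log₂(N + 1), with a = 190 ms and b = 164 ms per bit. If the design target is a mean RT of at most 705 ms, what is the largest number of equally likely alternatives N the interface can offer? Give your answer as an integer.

Set 190 + 164·log₂(N + 1) ≤ 705.
log₂(N + 1) ≤ (705 − 190) / 164 = 3.1402.
N + 1 ≤ 2^3.1402 = 8.8165.
N ≤ 7.8165, so the largest integer N is 7.

7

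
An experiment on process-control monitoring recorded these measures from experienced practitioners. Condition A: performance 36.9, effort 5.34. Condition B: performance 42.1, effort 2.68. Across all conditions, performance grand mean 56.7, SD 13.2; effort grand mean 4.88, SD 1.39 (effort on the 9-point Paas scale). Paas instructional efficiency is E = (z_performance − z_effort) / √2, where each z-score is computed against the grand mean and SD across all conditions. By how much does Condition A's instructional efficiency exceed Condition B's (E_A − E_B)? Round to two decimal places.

Condition A: z_P = (36.9 − 56.7)/13.2 = -1.5000; z_E = (5.34 − 4.88)/1.39 = 0.3309; E_A = (-1.5000 − 0.3309)/√2 = -1.2946.
Condition B: z_P = (42.1 − 56.7)/13.2 = -1.1061; z_E = (2.68 − 4.88)/1.39 = -1.5827; E_B = (-1.1061 − (-1.5827))/√2 = 0.3370.
E_A − E_B = -1.2946 − 0.3370 = -1.6316 ≈ -1.63.

-1.63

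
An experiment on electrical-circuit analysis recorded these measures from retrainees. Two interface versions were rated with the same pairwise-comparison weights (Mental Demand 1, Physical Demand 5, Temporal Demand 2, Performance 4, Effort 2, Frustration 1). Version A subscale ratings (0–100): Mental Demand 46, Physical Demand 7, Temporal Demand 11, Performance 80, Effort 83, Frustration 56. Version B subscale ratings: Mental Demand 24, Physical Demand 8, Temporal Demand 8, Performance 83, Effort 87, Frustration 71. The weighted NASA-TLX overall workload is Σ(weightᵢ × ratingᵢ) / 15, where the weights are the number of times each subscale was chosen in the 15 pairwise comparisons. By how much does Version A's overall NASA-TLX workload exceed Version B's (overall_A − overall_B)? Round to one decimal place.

-0.8

Version A weighted sum = 1·46 + 5·7 + 2·11 + 4·80 + 2·83 + 1·56 = 46 + 35 + 22 + 320 + 166 + 56 = 645; overall_A = 645/15 = 43.0000.
Version B weighted sum = 1·24 + 5·8 + 2·8 + 4·83 + 2·87 + 1·71 = 24 + 40 + 16 + 332 + 174 + 71 = 657; overall_B = 657/15 = 43.8000.
Difference = 43.0000 − 43.8000 = -0.8000 ≈ -0.8.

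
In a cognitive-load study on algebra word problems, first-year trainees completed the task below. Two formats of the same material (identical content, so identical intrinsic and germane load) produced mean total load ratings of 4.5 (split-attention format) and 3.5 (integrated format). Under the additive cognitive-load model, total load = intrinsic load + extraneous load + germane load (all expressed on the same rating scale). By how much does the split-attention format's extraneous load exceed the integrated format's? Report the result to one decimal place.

Intrinsic and germane load are equal across formats, so the difference in total load equals the difference in extraneous load.
Extraneous-load difference = 4.5 − 3.5 = 1.0.

1.0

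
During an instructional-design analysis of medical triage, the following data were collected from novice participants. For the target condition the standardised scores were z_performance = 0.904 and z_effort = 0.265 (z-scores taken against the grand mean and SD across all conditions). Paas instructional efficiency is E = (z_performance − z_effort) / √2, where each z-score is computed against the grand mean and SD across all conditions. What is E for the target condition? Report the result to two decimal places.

0.45

z_P − z_E = 0.904 − 0.265 = 0.6390.
E = 0.6390 / √2 = 0.6390 / 1.41421 = 0.4518 ≈ 0.45.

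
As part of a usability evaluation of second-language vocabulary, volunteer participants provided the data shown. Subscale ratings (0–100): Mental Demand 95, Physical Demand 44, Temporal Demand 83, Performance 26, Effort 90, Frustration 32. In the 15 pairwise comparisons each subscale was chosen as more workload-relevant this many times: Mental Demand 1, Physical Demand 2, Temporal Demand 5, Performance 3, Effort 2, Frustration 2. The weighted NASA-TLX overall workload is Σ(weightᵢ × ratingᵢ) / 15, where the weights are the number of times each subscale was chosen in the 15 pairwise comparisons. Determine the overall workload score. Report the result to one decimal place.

The tallies are the weights (they sum to 15).
Weighted sum = 1·95 + 2·44 + 5·83 + 3·26 + 2·90 + 2·32
            = 95 + 88 + 415 + 78 + 180 + 64 = 920.
Overall workload = 920 / 15 = 61.3333 ≈ 61.3.

61.3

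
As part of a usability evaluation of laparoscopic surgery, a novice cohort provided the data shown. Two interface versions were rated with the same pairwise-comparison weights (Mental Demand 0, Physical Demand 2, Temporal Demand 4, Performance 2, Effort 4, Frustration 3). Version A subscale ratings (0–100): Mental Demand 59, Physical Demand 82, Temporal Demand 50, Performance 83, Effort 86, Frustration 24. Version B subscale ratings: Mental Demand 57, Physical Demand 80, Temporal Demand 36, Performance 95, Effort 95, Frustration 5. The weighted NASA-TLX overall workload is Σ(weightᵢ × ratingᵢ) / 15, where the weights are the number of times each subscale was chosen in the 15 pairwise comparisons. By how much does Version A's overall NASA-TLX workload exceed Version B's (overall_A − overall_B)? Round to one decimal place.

Version A weighted sum = 0·59 + 2·82 + 4·50 + 2·83 + 4·86 + 3·24 = 0 + 164 + 200 + 166 + 344 + 72 = 946; overall_A = 946/15 = 63.0667.
Version B weighted sum = 0·57 + 2·80 + 4·36 + 2·95 + 4·95 + 3·5 = 0 + 160 + 144 + 190 + 380 + 15 = 889; overall_B = 889/15 = 59.2667.
Difference = 63.0667 − 59.2667 = 3.8000 ≈ 3.8.

3.8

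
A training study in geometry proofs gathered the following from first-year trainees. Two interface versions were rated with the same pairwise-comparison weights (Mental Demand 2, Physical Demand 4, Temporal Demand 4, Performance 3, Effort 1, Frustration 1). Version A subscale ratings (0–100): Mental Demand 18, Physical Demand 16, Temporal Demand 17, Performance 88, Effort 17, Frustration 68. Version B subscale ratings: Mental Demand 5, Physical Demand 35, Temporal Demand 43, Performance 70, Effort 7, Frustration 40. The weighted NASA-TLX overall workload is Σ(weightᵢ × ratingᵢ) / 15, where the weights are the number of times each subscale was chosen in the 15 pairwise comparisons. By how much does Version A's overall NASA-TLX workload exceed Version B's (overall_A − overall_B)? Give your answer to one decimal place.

-4.1

Version A weighted sum = 2·18 + 4·16 + 4·17 + 3·88 + 1·17 + 1·68 = 36 + 64 + 68 + 264 + 17 + 68 = 517; overall_A = 517/15 = 34.4667.
Version B weighted sum = 2·5 + 4·35 + 4·43 + 3·70 + 1·7 + 1·40 = 10 + 140 + 172 + 210 + 7 + 40 = 579; overall_B = 579/15 = 38.6000.
Difference = 34.4667 − 38.6000 = -4.1333 ≈ -4.1.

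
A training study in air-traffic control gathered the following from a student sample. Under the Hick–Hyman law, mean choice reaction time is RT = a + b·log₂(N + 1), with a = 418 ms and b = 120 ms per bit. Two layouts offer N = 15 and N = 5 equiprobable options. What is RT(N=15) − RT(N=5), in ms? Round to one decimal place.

169.8

RT(15) = 418 + 120·log₂(16) = 418 + 120·4.0000 = 898.0000 ms.
RT(5) = 418 + 120·log₂(6) = 418 + 120·2.5850 = 728.2000 ms.
Difference = 898.0000 − 728.2000 = 169.8000 ≈ 169.8 ms.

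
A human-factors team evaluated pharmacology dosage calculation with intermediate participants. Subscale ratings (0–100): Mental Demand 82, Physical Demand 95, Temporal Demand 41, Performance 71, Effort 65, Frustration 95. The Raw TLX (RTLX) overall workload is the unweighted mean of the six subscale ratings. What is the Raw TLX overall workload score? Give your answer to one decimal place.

74.8

Sum of ratings = 82 + 95 + 41 + 71 + 65 + 95 = 449.
RTLX = 449 / 6 = 74.8333 ≈ 74.8.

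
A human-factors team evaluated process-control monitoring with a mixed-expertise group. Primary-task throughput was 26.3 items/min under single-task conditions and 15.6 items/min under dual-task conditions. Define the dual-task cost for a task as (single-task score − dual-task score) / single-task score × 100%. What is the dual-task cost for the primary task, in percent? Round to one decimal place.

40.7

Cost = (26.3 − 15.6) / 26.3 × 100%
     = 10.7000 / 26.3 × 100% = 40.6844%.
≈ 40.7%.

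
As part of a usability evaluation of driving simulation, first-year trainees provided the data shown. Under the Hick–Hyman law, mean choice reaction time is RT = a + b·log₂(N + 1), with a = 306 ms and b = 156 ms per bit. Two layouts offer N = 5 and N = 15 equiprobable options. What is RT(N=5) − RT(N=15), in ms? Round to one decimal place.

RT(5) = 306 + 156·log₂(6) = 306 + 156·2.5850 = 709.2600 ms.
RT(15) = 306 + 156·log₂(16) = 306 + 156·4.0000 = 930.0000 ms.
Difference = 709.2600 − 930.0000 = -220.7400 ≈ -220.7 ms.

-220.7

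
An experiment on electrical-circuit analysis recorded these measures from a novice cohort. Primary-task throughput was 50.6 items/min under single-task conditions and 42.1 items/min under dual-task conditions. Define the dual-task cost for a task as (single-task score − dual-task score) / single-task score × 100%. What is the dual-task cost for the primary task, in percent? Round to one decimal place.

16.8

Cost = (50.6 − 42.1) / 50.6 × 100%
     = 8.5000 / 50.6 × 100% = 16.7984%.
≈ 16.8%.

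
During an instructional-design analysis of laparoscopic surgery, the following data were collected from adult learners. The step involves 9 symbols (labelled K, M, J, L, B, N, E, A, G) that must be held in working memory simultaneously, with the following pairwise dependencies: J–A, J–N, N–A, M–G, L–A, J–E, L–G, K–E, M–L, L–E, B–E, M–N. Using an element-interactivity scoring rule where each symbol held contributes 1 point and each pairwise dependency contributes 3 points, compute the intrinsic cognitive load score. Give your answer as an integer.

Count of symbols held simultaneously: 9.
Count of pairwise dependencies listed: 12.
Element contribution: 9 × 1 = 9.
Interaction contribution: 12 × 3 = 36.
Intrinsic load = 9 + 36 = 45.

45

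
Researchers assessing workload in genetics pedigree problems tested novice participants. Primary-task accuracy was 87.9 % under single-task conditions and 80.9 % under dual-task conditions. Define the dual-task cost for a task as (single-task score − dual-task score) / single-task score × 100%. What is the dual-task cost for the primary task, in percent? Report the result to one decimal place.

Cost = (87.9 − 80.9) / 87.9 × 100%
     = 7.0000 / 87.9 × 100% = 7.9636%.
≈ 8.0%.

8.0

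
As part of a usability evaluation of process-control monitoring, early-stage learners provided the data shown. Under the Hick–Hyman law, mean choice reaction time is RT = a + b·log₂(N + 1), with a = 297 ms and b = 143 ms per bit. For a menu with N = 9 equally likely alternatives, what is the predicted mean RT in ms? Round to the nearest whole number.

772

log₂(9 + 1) = log₂(10) = 3.3219.
RT = 297 + 143 × 3.3219 = 297 + 475.0317 = 772.0317 ms.
≈ 772 ms.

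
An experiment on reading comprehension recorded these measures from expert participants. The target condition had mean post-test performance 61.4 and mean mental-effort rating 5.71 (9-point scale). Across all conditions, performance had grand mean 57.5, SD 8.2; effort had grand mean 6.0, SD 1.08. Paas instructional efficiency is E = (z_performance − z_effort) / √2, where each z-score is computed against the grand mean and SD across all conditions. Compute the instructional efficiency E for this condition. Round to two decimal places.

0.53

z_performance = (61.4 − 57.5) / 8.2 = 3.9000 / 8.2 = 0.4756.
z_effort = (5.71 − 6.0) / 1.08 = -0.2900 / 1.08 = -0.2685.
z_P − z_E = 0.4756 − (-0.2685) = 0.7441.
E = 0.7441 / √2 = 0.7441 / 1.41421 = 0.5262 ≈ 0.53.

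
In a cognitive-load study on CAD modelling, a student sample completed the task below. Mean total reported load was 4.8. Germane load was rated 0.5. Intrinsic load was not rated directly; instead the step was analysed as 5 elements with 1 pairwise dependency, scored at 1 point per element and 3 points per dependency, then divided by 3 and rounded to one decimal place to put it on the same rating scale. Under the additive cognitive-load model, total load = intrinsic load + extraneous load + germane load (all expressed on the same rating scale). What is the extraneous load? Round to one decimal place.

1.6

Intrinsic (element-interactivity): (5 × 1 + 1 × 3) / 3 = 8 / 3 = 2.6667 → 2.7.
extraneous load = total − intrinsic − germane
             = 4.8 − 2.7 − 0.5 = 1.6.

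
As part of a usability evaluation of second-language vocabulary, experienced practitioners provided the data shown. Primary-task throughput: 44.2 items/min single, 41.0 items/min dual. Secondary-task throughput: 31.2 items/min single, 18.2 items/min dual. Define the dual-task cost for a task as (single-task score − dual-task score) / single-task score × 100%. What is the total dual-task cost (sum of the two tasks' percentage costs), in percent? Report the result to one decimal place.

48.9

Primary cost = (44.2 − 41.0) / 44.2 × 100% = 7.2398%.
Secondary cost = (31.2 − 18.2) / 31.2 × 100% = 41.6667%.
Total = 7.2398% + 41.6667% = 48.9065% ≈ 48.9%.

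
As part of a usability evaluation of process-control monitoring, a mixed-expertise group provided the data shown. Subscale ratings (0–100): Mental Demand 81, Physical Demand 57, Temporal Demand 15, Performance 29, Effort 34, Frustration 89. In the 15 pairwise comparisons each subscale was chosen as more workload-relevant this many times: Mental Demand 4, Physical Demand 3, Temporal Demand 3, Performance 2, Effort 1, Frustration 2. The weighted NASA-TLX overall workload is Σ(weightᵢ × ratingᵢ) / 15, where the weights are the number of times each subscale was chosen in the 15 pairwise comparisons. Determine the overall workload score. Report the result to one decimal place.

54.0

The tallies are the weights (they sum to 15).
Weighted sum = 4·81 + 3·57 + 3·15 + 2·29 + 1·34 + 2·89
            = 324 + 171 + 45 + 58 + 34 + 178 = 810.
Overall workload = 810 / 15 = 54.0000 ≈ 54.0.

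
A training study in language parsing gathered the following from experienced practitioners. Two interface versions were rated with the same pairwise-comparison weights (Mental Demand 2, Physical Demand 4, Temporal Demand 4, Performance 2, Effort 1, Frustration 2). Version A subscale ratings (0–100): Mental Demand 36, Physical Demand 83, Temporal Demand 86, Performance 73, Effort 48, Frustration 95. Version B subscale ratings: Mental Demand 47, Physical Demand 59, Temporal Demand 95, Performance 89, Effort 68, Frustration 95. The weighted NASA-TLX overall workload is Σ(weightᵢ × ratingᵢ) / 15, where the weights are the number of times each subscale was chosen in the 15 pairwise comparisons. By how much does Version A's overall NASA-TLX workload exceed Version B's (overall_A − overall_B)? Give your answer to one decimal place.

-0.9

Version A weighted sum = 2·36 + 4·83 + 4·86 + 2·73 + 1·48 + 2·95 = 72 + 332 + 344 + 146 + 48 + 190 = 1132; overall_A = 1132/15 = 75.4667.
Version B weighted sum = 2·47 + 4·59 + 4·95 + 2·89 + 1·68 + 2·95 = 94 + 236 + 380 + 178 + 68 + 190 = 1146; overall_B = 1146/15 = 76.4000.
Difference = 75.4667 − 76.4000 = -0.9333 ≈ -0.9.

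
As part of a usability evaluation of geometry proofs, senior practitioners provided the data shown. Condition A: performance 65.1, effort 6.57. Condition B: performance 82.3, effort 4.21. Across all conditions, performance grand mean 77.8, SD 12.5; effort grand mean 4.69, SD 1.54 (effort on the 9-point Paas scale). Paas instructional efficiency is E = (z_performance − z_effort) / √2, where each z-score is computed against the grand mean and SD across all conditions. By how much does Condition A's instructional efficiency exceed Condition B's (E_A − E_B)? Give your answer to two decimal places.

Condition A: z_P = (65.1 − 77.8)/12.5 = -1.0160; z_E = (6.57 − 4.69)/1.54 = 1.2208; E_A = (-1.0160 − 1.2208)/√2 = -1.5817.
Condition B: z_P = (82.3 − 77.8)/12.5 = 0.3600; z_E = (4.21 − 4.69)/1.54 = -0.3117; E_B = (0.3600 − (-0.3117))/√2 = 0.4750.
E_A − E_B = -1.5817 − 0.4750 = -2.0567 ≈ -2.06.

-2.06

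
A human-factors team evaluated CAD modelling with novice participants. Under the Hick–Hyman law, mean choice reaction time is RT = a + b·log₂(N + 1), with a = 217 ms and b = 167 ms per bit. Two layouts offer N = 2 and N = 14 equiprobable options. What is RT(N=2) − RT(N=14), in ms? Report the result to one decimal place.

RT(2) = 217 + 167·log₂(3) = 217 + 167·1.5850 = 481.6950 ms.
RT(14) = 217 + 167·log₂(15) = 217 + 167·3.9069 = 869.4523 ms.
Difference = 481.6950 − 869.4523 = -387.7573 ≈ -387.8 ms.

-387.8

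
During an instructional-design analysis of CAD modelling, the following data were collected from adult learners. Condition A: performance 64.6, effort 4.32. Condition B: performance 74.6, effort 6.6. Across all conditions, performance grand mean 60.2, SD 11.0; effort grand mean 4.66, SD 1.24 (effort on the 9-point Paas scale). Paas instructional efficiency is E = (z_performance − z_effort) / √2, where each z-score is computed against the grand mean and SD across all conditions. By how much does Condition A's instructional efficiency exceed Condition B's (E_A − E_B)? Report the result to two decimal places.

Condition A: z_P = (64.6 − 60.2)/11.0 = 0.4000; z_E = (4.32 − 4.66)/1.24 = -0.2742; E_A = (0.4000 − (-0.2742))/√2 = 0.4767.
Condition B: z_P = (74.6 − 60.2)/11.0 = 1.3091; z_E = (6.6 − 4.66)/1.24 = 1.5645; E_B = (1.3091 − 1.5645)/√2 = -0.1806.
E_A − E_B = 0.4767 − (-0.1806) = 0.6573 ≈ 0.66.

0.66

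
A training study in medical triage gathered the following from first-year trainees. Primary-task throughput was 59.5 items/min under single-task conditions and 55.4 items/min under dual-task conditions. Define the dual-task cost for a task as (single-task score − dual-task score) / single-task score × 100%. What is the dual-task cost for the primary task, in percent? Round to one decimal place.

6.9

Cost = (59.5 − 55.4) / 59.5 × 100%
     = 4.1000 / 59.5 × 100% = 6.8908%.
≈ 6.9%.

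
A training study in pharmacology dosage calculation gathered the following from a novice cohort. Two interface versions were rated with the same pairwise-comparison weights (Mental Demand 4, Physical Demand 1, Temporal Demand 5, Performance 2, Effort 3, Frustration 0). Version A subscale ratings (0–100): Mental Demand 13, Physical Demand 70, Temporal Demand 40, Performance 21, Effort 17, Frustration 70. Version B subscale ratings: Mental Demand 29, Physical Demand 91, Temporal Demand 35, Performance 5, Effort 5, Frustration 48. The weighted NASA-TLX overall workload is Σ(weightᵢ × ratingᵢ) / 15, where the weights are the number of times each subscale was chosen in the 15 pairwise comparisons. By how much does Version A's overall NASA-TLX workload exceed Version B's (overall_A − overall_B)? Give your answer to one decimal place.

0.5

Version A weighted sum = 4·13 + 1·70 + 5·40 + 2·21 + 3·17 + 0·70 = 52 + 70 + 200 + 42 + 51 + 0 = 415; overall_A = 415/15 = 27.6667.
Version B weighted sum = 4·29 + 1·91 + 5·35 + 2·5 + 3·5 + 0·48 = 116 + 91 + 175 + 10 + 15 + 0 = 407; overall_B = 407/15 = 27.1333.
Difference = 27.6667 − 27.1333 = 0.5334 ≈ 0.5.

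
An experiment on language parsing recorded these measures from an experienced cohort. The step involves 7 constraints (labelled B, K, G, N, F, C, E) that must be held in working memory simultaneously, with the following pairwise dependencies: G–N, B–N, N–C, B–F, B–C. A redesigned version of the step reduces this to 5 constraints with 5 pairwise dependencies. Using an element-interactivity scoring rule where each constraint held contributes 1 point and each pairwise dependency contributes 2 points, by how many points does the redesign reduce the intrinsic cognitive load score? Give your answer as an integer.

Original: 7 × 1 + 5 × 2 = 7 + 10 = 17.
Redesigned: 5 × 1 + 5 × 2 = 5 + 10 = 15.
Reduction = 17 − 15 = 2.

2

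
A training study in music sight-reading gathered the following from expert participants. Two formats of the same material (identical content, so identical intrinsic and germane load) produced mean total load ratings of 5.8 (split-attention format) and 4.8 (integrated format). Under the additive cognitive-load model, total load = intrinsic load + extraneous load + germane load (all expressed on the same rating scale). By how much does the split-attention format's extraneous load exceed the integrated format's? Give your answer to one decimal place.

Intrinsic and germane load are equal across formats, so the difference in total load equals the difference in extraneous load.
Extraneous-load difference = 5.8 − 4.8 = 1.0.

1.0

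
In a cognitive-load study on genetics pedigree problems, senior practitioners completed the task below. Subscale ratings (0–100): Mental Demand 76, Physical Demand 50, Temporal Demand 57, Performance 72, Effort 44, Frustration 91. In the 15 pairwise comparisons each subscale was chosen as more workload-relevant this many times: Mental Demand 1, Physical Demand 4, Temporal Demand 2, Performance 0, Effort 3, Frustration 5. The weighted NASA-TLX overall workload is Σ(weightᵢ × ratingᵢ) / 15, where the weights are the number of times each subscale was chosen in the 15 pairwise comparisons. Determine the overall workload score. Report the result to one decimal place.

65.1

The tallies are the weights (they sum to 15).
Weighted sum = 1·76 + 4·50 + 2·57 + 0·72 + 3·44 + 5·91
            = 76 + 200 + 114 + 0 + 132 + 455 = 977.
Overall workload = 977 / 15 = 65.1333 ≈ 65.1.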